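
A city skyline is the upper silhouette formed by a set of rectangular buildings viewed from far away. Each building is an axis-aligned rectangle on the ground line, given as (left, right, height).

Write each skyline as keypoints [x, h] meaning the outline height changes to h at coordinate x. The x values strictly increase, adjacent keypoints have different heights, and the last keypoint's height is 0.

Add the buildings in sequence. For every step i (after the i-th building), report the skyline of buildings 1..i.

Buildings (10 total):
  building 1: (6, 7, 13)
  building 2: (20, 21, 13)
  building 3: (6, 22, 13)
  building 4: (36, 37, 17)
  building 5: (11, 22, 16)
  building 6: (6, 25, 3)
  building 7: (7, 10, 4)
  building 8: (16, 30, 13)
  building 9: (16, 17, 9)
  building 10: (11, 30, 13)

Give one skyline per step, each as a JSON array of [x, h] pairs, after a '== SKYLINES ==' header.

== SKYLINES ==
[[6,13],[7,0]]
[[6,13],[7,0],[20,13],[21,0]]
[[6,13],[22,0]]
[[6,13],[22,0],[36,17],[37,0]]
[[6,13],[11,16],[22,0],[36,17],[37,0]]
[[6,13],[11,16],[22,3],[25,0],[36,17],[37,0]]
[[6,13],[11,16],[22,3],[25,0],[36,17],[37,0]]
[[6,13],[11,16],[22,13],[30,0],[36,17],[37,0]]
[[6,13],[11,16],[22,13],[30,0],[36,17],[37,0]]
[[6,13],[11,16],[22,13],[30,0],[36,17],[37,0]]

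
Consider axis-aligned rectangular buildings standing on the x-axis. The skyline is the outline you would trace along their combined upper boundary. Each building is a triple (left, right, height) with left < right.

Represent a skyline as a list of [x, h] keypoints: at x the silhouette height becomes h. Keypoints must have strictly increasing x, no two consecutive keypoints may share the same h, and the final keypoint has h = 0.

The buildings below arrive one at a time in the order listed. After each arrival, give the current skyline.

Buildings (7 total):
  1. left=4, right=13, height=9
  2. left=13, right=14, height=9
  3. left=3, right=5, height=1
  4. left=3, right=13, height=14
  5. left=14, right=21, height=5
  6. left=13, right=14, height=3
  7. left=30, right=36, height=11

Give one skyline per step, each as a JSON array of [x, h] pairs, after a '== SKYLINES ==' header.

== SKYLINES ==
[[4,9],[13,0]]
[[4,9],[14,0]]
[[3,1],[4,9],[14,0]]
[[3,14],[13,9],[14,0]]
[[3,14],[13,9],[14,5],[21,0]]
[[3,14],[13,9],[14,5],[21,0]]
[[3,14],[13,9],[14,5],[21,0],[30,11],[36,0]]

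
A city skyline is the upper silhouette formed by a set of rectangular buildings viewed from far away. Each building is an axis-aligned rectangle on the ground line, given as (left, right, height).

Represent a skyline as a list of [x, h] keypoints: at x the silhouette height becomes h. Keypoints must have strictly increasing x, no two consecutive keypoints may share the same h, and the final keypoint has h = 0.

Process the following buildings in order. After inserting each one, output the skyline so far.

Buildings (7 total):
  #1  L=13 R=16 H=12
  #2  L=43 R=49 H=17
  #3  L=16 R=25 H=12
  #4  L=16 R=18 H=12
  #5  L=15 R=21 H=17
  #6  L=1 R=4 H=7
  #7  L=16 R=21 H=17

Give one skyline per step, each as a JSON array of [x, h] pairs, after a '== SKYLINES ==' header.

== SKYLINES ==
[[13,12],[16,0]]
[[13,12],[16,0],[43,17],[49,0]]
[[13,12],[25,0],[43,17],[49,0]]
[[13,12],[25,0],[43,17],[49,0]]
[[13,12],[15,17],[21,12],[25,0],[43,17],[49,0]]
[[1,7],[4,0],[13,12],[15,17],[21,12],[25,0],[43,17],[49,0]]
[[1,7],[4,0],[13,12],[15,17],[21,12],[25,0],[43,17],[49,0]]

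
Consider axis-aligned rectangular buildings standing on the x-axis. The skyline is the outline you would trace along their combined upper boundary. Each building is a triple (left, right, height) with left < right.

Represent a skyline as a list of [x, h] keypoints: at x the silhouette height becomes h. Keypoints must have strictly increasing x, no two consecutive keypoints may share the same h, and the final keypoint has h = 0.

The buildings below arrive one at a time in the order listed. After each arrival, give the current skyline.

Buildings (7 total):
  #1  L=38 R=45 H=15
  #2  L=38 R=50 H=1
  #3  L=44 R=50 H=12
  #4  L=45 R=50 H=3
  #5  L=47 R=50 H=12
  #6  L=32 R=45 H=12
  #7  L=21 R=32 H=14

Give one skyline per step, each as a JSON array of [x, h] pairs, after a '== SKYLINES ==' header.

== SKYLINES ==
[[38,15],[45,0]]
[[38,15],[45,1],[50,0]]
[[38,15],[45,12],[50,0]]
[[38,15],[45,12],[50,0]]
[[38,15],[45,12],[50,0]]
[[32,12],[38,15],[45,12],[50,0]]
[[21,14],[32,12],[38,15],[45,12],[50,0]]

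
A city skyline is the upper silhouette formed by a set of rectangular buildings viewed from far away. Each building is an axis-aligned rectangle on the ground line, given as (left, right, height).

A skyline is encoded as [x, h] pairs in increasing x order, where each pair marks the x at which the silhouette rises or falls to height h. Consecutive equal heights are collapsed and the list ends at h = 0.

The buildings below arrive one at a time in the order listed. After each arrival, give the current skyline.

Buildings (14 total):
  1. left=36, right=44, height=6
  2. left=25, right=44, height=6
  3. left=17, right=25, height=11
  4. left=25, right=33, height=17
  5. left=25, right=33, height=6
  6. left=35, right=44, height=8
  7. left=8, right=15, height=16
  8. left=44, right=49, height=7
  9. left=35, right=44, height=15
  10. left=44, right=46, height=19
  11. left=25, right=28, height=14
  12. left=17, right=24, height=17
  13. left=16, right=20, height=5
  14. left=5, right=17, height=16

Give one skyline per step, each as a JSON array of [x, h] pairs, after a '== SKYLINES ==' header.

== SKYLINES ==
[[36,6],[44,0]]
[[25,6],[44,0]]
[[17,11],[25,6],[44,0]]
[[17,11],[25,17],[33,6],[44,0]]
[[17,11],[25,17],[33,6],[44,0]]
[[17,11],[25,17],[33,6],[35,8],[44,0]]
[[8,16],[15,0],[17,11],[25,17],[33,6],[35,8],[44,0]]
[[8,16],[15,0],[17,11],[25,17],[33,6],[35,8],[44,7],[49,0]]
[[8,16],[15,0],[17,11],[25,17],[33,6],[35,15],[44,7],[49,0]]
[[8,16],[15,0],[17,11],[25,17],[33,6],[35,15],[44,19],[46,7],[49,0]]
[[8,16],[15,0],[17,11],[25,17],[33,6],[35,15],[44,19],[46,7],[49,0]]
[[8,16],[15,0],[17,17],[24,11],[25,17],[33,6],[35,15],[44,19],[46,7],[49,0]]
[[8,16],[15,0],[16,5],[17,17],[24,11],[25,17],[33,6],[35,15],[44,19],[46,7],[49,0]]
[[5,16],[17,17],[24,11],[25,17],[33,6],[35,15],[44,19],[46,7],[49,0]]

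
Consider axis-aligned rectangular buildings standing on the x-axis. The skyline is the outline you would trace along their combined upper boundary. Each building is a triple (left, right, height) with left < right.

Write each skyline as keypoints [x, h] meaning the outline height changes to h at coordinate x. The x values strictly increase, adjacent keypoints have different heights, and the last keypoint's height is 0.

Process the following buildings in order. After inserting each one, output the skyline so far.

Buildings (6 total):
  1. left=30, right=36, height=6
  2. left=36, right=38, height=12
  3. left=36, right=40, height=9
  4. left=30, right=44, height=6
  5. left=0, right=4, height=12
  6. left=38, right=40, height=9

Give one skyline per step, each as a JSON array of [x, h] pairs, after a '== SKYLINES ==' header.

== SKYLINES ==
[[30,6],[36,0]]
[[30,6],[36,12],[38,0]]
[[30,6],[36,12],[38,9],[40,0]]
[[30,6],[36,12],[38,9],[40,6],[44,0]]
[[0,12],[4,0],[30,6],[36,12],[38,9],[40,6],[44,0]]
[[0,12],[4,0],[30,6],[36,12],[38,9],[40,6],[44,0]]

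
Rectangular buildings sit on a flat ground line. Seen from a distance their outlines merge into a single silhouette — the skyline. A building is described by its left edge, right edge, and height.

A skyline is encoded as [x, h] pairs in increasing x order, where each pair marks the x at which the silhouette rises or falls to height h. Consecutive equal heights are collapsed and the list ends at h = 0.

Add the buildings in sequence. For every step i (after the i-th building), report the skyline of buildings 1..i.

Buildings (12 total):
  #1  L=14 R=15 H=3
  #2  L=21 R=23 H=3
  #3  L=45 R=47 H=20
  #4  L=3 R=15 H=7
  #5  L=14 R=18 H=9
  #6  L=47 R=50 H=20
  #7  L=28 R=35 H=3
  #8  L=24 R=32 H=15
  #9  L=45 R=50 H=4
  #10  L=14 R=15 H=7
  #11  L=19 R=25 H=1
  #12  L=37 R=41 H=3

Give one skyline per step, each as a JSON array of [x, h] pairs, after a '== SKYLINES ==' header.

== SKYLINES ==
[[14,3],[15,0]]
[[14,3],[15,0],[21,3],[23,0]]
[[14,3],[15,0],[21,3],[23,0],[45,20],[47,0]]
[[3,7],[15,0],[21,3],[23,0],[45,20],[47,0]]
[[3,7],[14,9],[18,0],[21,3],[23,0],[45,20],[47,0]]
[[3,7],[14,9],[18,0],[21,3],[23,0],[45,20],[50,0]]
[[3,7],[14,9],[18,0],[21,3],[23,0],[28,3],[35,0],[45,20],[50,0]]
[[3,7],[14,9],[18,0],[21,3],[23,0],[24,15],[32,3],[35,0],[45,20],[50,0]]
[[3,7],[14,9],[18,0],[21,3],[23,0],[24,15],[32,3],[35,0],[45,20],[50,0]]
[[3,7],[14,9],[18,0],[21,3],[23,0],[24,15],[32,3],[35,0],[45,20],[50,0]]
[[3,7],[14,9],[18,0],[19,1],[21,3],[23,1],[24,15],[32,3],[35,0],[45,20],[50,0]]
[[3,7],[14,9],[18,0],[19,1],[21,3],[23,1],[24,15],[32,3],[35,0],[37,3],[41,0],[45,20],[50,0]]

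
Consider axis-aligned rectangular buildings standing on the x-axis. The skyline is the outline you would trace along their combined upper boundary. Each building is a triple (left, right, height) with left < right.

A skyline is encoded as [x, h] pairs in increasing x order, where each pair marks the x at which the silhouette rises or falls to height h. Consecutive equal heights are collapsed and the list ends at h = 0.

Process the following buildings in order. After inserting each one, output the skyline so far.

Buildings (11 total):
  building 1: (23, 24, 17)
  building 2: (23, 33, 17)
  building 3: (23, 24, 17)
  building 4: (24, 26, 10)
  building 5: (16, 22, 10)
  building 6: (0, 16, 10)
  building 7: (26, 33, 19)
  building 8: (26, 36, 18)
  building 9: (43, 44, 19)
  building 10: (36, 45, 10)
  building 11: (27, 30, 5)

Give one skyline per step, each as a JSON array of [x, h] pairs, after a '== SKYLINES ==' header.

== SKYLINES ==
[[23,17],[24,0]]
[[23,17],[33,0]]
[[23,17],[33,0]]
[[23,17],[33,0]]
[[16,10],[22,0],[23,17],[33,0]]
[[0,10],[22,0],[23,17],[33,0]]
[[0,10],[22,0],[23,17],[26,19],[33,0]]
[[0,10],[22,0],[23,17],[26,19],[33,18],[36,0]]
[[0,10],[22,0],[23,17],[26,19],[33,18],[36,0],[43,19],[44,0]]
[[0,10],[22,0],[23,17],[26,19],[33,18],[36,10],[43,19],[44,10],[45,0]]
[[0,10],[22,0],[23,17],[26,19],[33,18],[36,10],[43,19],[44,10],[45,0]]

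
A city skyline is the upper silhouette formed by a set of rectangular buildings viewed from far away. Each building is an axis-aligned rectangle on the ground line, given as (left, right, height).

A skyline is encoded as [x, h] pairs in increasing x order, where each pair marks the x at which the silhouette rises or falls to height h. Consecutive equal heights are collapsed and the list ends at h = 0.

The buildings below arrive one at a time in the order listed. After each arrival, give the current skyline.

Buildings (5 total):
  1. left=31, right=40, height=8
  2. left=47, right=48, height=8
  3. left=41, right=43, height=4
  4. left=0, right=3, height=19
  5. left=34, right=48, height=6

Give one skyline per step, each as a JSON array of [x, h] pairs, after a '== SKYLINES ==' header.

== SKYLINES ==
[[31,8],[40,0]]
[[31,8],[40,0],[47,8],[48,0]]
[[31,8],[40,0],[41,4],[43,0],[47,8],[48,0]]
[[0,19],[3,0],[31,8],[40,0],[41,4],[43,0],[47,8],[48,0]]
[[0,19],[3,0],[31,8],[40,6],[47,8],[48,0]]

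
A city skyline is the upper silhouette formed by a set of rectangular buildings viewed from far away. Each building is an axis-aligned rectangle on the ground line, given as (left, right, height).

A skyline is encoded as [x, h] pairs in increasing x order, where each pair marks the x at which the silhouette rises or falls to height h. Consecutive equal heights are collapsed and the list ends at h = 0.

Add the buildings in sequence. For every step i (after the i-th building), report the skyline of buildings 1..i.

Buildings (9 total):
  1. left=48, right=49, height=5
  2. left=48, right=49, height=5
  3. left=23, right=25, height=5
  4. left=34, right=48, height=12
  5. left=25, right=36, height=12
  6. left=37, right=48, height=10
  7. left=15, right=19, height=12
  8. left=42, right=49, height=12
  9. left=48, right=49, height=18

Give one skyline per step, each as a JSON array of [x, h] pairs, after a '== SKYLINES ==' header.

== SKYLINES ==
[[48,5],[49,0]]
[[48,5],[49,0]]
[[23,5],[25,0],[48,5],[49,0]]
[[23,5],[25,0],[34,12],[48,5],[49,0]]
[[23,5],[25,12],[48,5],[49,0]]
[[23,5],[25,12],[48,5],[49,0]]
[[15,12],[19,0],[23,5],[25,12],[48,5],[49,0]]
[[15,12],[19,0],[23,5],[25,12],[49,0]]
[[15,12],[19,0],[23,5],[25,12],[48,18],[49,0]]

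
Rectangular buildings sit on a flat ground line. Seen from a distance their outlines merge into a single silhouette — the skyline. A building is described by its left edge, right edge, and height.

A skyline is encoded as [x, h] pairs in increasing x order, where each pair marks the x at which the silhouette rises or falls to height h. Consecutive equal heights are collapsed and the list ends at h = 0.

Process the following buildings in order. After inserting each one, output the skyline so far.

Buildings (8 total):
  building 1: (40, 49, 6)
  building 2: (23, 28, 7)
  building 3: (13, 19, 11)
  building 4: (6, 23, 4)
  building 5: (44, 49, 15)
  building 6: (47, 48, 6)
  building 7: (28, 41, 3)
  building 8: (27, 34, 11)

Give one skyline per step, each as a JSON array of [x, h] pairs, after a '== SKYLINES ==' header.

== SKYLINES ==
[[40,6],[49,0]]
[[23,7],[28,0],[40,6],[49,0]]
[[13,11],[19,0],[23,7],[28,0],[40,6],[49,0]]
[[6,4],[13,11],[19,4],[23,7],[28,0],[40,6],[49,0]]
[[6,4],[13,11],[19,4],[23,7],[28,0],[40,6],[44,15],[49,0]]
[[6,4],[13,11],[19,4],[23,7],[28,0],[40,6],[44,15],[49,0]]
[[6,4],[13,11],[19,4],[23,7],[28,3],[40,6],[44,15],[49,0]]
[[6,4],[13,11],[19,4],[23,7],[27,11],[34,3],[40,6],[44,15],[49,0]]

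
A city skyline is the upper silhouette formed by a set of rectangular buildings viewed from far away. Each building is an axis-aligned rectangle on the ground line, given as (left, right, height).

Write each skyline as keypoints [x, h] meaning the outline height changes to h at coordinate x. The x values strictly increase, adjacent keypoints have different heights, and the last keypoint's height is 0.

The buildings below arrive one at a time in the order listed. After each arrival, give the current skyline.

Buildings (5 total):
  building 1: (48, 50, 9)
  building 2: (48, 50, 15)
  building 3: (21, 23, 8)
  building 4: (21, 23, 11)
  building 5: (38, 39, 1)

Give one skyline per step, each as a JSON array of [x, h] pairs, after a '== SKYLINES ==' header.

== SKYLINES ==
[[48,9],[50,0]]
[[48,15],[50,0]]
[[21,8],[23,0],[48,15],[50,0]]
[[21,11],[23,0],[48,15],[50,0]]
[[21,11],[23,0],[38,1],[39,0],[48,15],[50,0]]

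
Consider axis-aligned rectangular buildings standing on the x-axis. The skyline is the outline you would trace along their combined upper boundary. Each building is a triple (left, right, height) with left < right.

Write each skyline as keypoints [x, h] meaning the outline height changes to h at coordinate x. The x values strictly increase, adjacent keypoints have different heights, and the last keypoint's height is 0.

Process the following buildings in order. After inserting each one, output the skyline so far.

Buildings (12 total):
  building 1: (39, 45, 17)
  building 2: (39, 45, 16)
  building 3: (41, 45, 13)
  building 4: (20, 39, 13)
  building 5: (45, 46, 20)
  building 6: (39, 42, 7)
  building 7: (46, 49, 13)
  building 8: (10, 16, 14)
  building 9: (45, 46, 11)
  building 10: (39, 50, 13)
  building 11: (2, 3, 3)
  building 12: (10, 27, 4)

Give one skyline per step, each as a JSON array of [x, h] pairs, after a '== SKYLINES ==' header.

== SKYLINES ==
[[39,17],[45,0]]
[[39,17],[45,0]]
[[39,17],[45,0]]
[[20,13],[39,17],[45,0]]
[[20,13],[39,17],[45,20],[46,0]]
[[20,13],[39,17],[45,20],[46,0]]
[[20,13],[39,17],[45,20],[46,13],[49,0]]
[[10,14],[16,0],[20,13],[39,17],[45,20],[46,13],[49,0]]
[[10,14],[16,0],[20,13],[39,17],[45,20],[46,13],[49,0]]
[[10,14],[16,0],[20,13],[39,17],[45,20],[46,13],[50,0]]
[[2,3],[3,0],[10,14],[16,0],[20,13],[39,17],[45,20],[46,13],[50,0]]
[[2,3],[3,0],[10,14],[16,4],[20,13],[39,17],[45,20],[46,13],[50,0]]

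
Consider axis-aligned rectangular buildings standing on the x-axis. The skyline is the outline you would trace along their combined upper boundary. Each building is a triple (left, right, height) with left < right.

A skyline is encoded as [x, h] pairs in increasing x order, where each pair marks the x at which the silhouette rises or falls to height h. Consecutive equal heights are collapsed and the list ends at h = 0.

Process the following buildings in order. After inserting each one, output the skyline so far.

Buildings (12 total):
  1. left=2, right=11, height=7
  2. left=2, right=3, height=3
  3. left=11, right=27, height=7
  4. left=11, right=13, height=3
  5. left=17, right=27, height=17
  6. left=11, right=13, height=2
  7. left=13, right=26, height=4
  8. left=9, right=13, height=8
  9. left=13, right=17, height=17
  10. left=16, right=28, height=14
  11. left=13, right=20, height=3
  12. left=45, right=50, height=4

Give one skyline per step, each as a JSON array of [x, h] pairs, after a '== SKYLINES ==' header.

== SKYLINES ==
[[2,7],[11,0]]
[[2,7],[11,0]]
[[2,7],[27,0]]
[[2,7],[27,0]]
[[2,7],[17,17],[27,0]]
[[2,7],[17,17],[27,0]]
[[2,7],[17,17],[27,0]]
[[2,7],[9,8],[13,7],[17,17],[27,0]]
[[2,7],[9,8],[13,17],[27,0]]
[[2,7],[9,8],[13,17],[27,14],[28,0]]
[[2,7],[9,8],[13,17],[27,14],[28,0]]
[[2,7],[9,8],[13,17],[27,14],[28,0],[45,4],[50,0]]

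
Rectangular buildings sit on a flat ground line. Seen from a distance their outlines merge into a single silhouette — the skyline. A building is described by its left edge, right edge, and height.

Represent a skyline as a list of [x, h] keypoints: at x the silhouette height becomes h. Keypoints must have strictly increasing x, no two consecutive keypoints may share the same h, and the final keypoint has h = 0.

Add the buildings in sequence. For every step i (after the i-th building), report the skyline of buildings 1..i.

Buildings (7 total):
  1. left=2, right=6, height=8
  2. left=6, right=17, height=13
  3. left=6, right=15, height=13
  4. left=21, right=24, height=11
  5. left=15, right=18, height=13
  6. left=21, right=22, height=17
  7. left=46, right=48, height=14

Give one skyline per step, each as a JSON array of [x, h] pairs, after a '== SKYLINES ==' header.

== SKYLINES ==
[[2,8],[6,0]]
[[2,8],[6,13],[17,0]]
[[2,8],[6,13],[17,0]]
[[2,8],[6,13],[17,0],[21,11],[24,0]]
[[2,8],[6,13],[18,0],[21,11],[24,0]]
[[2,8],[6,13],[18,0],[21,17],[22,11],[24,0]]
[[2,8],[6,13],[18,0],[21,17],[22,11],[24,0],[46,14],[48,0]]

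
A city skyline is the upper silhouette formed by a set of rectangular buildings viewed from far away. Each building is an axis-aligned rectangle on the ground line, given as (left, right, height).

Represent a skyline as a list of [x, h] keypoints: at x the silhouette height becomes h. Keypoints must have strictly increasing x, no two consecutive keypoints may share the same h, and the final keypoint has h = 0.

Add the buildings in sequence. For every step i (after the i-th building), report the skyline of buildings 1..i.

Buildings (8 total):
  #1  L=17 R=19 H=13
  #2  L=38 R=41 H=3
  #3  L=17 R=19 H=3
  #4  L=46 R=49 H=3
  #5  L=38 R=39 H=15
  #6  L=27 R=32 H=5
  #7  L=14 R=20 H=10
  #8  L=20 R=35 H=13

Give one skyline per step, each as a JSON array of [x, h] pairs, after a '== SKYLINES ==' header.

== SKYLINES ==
[[17,13],[19,0]]
[[17,13],[19,0],[38,3],[41,0]]
[[17,13],[19,0],[38,3],[41,0]]
[[17,13],[19,0],[38,3],[41,0],[46,3],[49,0]]
[[17,13],[19,0],[38,15],[39,3],[41,0],[46,3],[49,0]]
[[17,13],[19,0],[27,5],[32,0],[38,15],[39,3],[41,0],[46,3],[49,0]]
[[14,10],[17,13],[19,10],[20,0],[27,5],[32,0],[38,15],[39,3],[41,0],[46,3],[49,0]]
[[14,10],[17,13],[19,10],[20,13],[35,0],[38,15],[39,3],[41,0],[46,3],[49,0]]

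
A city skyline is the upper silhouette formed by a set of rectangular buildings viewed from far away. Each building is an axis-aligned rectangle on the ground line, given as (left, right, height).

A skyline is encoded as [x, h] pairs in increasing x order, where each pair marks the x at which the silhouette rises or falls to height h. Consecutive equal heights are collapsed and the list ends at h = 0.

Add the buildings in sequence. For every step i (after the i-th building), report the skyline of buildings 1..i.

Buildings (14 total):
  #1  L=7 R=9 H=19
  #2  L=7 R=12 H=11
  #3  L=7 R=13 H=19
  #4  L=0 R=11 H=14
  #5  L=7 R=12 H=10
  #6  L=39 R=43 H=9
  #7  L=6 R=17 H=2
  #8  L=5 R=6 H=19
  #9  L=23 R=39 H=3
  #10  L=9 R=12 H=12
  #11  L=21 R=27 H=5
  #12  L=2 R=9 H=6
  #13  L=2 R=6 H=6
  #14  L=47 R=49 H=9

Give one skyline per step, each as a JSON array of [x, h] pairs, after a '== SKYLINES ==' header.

== SKYLINES ==
[[7,19],[9,0]]
[[7,19],[9,11],[12,0]]
[[7,19],[13,0]]
[[0,14],[7,19],[13,0]]
[[0,14],[7,19],[13,0]]
[[0,14],[7,19],[13,0],[39,9],[43,0]]
[[0,14],[7,19],[13,2],[17,0],[39,9],[43,0]]
[[0,14],[5,19],[6,14],[7,19],[13,2],[17,0],[39,9],[43,0]]
[[0,14],[5,19],[6,14],[7,19],[13,2],[17,0],[23,3],[39,9],[43,0]]
[[0,14],[5,19],[6,14],[7,19],[13,2],[17,0],[23,3],[39,9],[43,0]]
[[0,14],[5,19],[6,14],[7,19],[13,2],[17,0],[21,5],[27,3],[39,9],[43,0]]
[[0,14],[5,19],[6,14],[7,19],[13,2],[17,0],[21,5],[27,3],[39,9],[43,0]]
[[0,14],[5,19],[6,14],[7,19],[13,2],[17,0],[21,5],[27,3],[39,9],[43,0]]
[[0,14],[5,19],[6,14],[7,19],[13,2],[17,0],[21,5],[27,3],[39,9],[43,0],[47,9],[49,0]]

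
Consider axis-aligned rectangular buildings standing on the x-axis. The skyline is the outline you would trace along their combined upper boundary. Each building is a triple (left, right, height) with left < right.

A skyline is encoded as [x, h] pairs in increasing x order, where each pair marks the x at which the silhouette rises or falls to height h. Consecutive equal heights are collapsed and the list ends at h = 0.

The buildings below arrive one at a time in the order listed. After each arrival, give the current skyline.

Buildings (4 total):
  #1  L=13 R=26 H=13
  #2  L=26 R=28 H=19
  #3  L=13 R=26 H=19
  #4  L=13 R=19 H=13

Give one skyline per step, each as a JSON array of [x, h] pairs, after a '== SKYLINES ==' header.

== SKYLINES ==
[[13,13],[26,0]]
[[13,13],[26,19],[28,0]]
[[13,19],[28,0]]
[[13,19],[28,0]]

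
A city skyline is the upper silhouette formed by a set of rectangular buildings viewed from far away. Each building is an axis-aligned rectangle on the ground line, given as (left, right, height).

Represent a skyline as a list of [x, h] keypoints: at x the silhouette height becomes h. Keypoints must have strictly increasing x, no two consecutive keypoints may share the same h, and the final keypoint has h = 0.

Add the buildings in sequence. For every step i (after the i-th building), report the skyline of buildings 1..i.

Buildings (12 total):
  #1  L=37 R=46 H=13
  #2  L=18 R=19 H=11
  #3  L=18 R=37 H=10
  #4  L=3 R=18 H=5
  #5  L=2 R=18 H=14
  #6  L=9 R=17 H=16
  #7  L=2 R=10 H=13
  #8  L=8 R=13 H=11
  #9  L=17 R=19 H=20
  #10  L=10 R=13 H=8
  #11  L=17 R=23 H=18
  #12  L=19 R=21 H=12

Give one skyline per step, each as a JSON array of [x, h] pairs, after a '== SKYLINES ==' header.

== SKYLINES ==
[[37,13],[46,0]]
[[18,11],[19,0],[37,13],[46,0]]
[[18,11],[19,10],[37,13],[46,0]]
[[3,5],[18,11],[19,10],[37,13],[46,0]]
[[2,14],[18,11],[19,10],[37,13],[46,0]]
[[2,14],[9,16],[17,14],[18,11],[19,10],[37,13],[46,0]]
[[2,14],[9,16],[17,14],[18,11],[19,10],[37,13],[46,0]]
[[2,14],[9,16],[17,14],[18,11],[19,10],[37,13],[46,0]]
[[2,14],[9,16],[17,20],[19,10],[37,13],[46,0]]
[[2,14],[9,16],[17,20],[19,10],[37,13],[46,0]]
[[2,14],[9,16],[17,20],[19,18],[23,10],[37,13],[46,0]]
[[2,14],[9,16],[17,20],[19,18],[23,10],[37,13],[46,0]]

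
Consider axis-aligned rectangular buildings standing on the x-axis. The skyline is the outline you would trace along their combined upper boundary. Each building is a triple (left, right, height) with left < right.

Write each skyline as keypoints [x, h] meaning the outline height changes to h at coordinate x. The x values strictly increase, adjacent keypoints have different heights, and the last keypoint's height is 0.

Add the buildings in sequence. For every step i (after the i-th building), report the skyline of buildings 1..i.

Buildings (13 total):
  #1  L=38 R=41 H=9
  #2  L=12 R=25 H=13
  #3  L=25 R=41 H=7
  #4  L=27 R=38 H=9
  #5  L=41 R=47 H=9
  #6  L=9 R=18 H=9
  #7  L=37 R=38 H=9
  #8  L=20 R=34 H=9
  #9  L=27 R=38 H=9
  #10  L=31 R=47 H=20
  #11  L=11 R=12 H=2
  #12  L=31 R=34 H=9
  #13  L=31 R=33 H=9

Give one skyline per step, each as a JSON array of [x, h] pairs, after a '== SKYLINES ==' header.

== SKYLINES ==
[[38,9],[41,0]]
[[12,13],[25,0],[38,9],[41,0]]
[[12,13],[25,7],[38,9],[41,0]]
[[12,13],[25,7],[27,9],[41,0]]
[[12,13],[25,7],[27,9],[47,0]]
[[9,9],[12,13],[25,7],[27,9],[47,0]]
[[9,9],[12,13],[25,7],[27,9],[47,0]]
[[9,9],[12,13],[25,9],[47,0]]
[[9,9],[12,13],[25,9],[47,0]]
[[9,9],[12,13],[25,9],[31,20],[47,0]]
[[9,9],[12,13],[25,9],[31,20],[47,0]]
[[9,9],[12,13],[25,9],[31,20],[47,0]]
[[9,9],[12,13],[25,9],[31,20],[47,0]]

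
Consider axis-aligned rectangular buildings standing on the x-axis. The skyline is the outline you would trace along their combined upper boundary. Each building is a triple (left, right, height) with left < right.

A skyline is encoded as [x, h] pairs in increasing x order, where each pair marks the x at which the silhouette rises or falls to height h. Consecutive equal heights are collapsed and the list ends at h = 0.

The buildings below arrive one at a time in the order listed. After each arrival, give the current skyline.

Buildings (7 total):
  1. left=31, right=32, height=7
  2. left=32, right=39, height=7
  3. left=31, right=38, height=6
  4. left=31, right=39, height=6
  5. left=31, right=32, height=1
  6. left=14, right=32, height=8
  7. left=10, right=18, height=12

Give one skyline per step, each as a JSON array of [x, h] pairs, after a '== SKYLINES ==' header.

== SKYLINES ==
[[31,7],[32,0]]
[[31,7],[39,0]]
[[31,7],[39,0]]
[[31,7],[39,0]]
[[31,7],[39,0]]
[[14,8],[32,7],[39,0]]
[[10,12],[18,8],[32,7],[39,0]]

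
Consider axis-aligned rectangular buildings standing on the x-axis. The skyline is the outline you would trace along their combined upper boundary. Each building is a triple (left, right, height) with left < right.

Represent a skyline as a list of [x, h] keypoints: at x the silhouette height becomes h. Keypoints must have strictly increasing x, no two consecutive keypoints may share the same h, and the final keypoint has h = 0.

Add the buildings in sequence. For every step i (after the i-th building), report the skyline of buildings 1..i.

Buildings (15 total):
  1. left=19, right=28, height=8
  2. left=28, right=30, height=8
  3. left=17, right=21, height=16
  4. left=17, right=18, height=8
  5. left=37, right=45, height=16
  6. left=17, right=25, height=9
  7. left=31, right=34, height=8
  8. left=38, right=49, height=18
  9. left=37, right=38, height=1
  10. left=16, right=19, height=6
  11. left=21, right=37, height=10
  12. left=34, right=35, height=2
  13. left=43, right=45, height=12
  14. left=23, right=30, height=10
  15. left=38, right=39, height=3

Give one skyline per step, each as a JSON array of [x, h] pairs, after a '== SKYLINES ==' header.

== SKYLINES ==
[[19,8],[28,0]]
[[19,8],[30,0]]
[[17,16],[21,8],[30,0]]
[[17,16],[21,8],[30,0]]
[[17,16],[21,8],[30,0],[37,16],[45,0]]
[[17,16],[21,9],[25,8],[30,0],[37,16],[45,0]]
[[17,16],[21,9],[25,8],[30,0],[31,8],[34,0],[37,16],[45,0]]
[[17,16],[21,9],[25,8],[30,0],[31,8],[34,0],[37,16],[38,18],[49,0]]
[[17,16],[21,9],[25,8],[30,0],[31,8],[34,0],[37,16],[38,18],[49,0]]
[[16,6],[17,16],[21,9],[25,8],[30,0],[31,8],[34,0],[37,16],[38,18],[49,0]]
[[16,6],[17,16],[21,10],[37,16],[38,18],[49,0]]
[[16,6],[17,16],[21,10],[37,16],[38,18],[49,0]]
[[16,6],[17,16],[21,10],[37,16],[38,18],[49,0]]
[[16,6],[17,16],[21,10],[37,16],[38,18],[49,0]]
[[16,6],[17,16],[21,10],[37,16],[38,18],[49,0]]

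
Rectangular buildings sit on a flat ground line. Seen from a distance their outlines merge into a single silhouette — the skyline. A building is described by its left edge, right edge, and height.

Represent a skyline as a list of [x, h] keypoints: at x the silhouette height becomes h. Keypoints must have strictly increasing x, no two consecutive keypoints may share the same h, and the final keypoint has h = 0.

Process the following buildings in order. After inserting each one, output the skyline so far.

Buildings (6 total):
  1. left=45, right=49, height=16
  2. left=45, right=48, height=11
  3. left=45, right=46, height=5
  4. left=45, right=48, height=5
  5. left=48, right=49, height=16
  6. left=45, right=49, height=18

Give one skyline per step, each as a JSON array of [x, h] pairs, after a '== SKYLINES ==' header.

== SKYLINES ==
[[45,16],[49,0]]
[[45,16],[49,0]]
[[45,16],[49,0]]
[[45,16],[49,0]]
[[45,16],[49,0]]
[[45,18],[49,0]]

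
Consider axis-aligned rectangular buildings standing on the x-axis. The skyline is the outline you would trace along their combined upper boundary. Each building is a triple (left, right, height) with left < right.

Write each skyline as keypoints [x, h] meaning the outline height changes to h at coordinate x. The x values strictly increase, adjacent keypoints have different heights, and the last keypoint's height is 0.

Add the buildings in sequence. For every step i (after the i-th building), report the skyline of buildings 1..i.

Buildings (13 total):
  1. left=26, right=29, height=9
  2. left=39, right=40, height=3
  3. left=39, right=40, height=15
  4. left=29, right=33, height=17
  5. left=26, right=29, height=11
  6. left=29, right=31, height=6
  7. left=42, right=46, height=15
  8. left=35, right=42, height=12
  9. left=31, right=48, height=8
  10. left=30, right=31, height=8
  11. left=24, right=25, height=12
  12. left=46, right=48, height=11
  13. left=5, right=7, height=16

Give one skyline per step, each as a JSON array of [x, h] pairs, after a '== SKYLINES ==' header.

== SKYLINES ==
[[26,9],[29,0]]
[[26,9],[29,0],[39,3],[40,0]]
[[26,9],[29,0],[39,15],[40,0]]
[[26,9],[29,17],[33,0],[39,15],[40,0]]
[[26,11],[29,17],[33,0],[39,15],[40,0]]
[[26,11],[29,17],[33,0],[39,15],[40,0]]
[[26,11],[29,17],[33,0],[39,15],[40,0],[42,15],[46,0]]
[[26,11],[29,17],[33,0],[35,12],[39,15],[40,12],[42,15],[46,0]]
[[26,11],[29,17],[33,8],[35,12],[39,15],[40,12],[42,15],[46,8],[48,0]]
[[26,11],[29,17],[33,8],[35,12],[39,15],[40,12],[42,15],[46,8],[48,0]]
[[24,12],[25,0],[26,11],[29,17],[33,8],[35,12],[39,15],[40,12],[42,15],[46,8],[48,0]]
[[24,12],[25,0],[26,11],[29,17],[33,8],[35,12],[39,15],[40,12],[42,15],[46,11],[48,0]]
[[5,16],[7,0],[24,12],[25,0],[26,11],[29,17],[33,8],[35,12],[39,15],[40,12],[42,15],[46,11],[48,0]]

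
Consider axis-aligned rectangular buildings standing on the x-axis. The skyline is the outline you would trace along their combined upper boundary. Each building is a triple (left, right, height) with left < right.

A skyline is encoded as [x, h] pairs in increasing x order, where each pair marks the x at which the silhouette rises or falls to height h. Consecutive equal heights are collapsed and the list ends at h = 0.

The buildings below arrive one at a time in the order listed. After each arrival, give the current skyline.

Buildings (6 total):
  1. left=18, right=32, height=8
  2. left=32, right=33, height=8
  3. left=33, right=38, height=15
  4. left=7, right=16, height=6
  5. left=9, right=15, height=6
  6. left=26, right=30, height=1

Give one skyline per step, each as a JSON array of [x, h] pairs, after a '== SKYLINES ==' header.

== SKYLINES ==
[[18,8],[32,0]]
[[18,8],[33,0]]
[[18,8],[33,15],[38,0]]
[[7,6],[16,0],[18,8],[33,15],[38,0]]
[[7,6],[16,0],[18,8],[33,15],[38,0]]
[[7,6],[16,0],[18,8],[33,15],[38,0]]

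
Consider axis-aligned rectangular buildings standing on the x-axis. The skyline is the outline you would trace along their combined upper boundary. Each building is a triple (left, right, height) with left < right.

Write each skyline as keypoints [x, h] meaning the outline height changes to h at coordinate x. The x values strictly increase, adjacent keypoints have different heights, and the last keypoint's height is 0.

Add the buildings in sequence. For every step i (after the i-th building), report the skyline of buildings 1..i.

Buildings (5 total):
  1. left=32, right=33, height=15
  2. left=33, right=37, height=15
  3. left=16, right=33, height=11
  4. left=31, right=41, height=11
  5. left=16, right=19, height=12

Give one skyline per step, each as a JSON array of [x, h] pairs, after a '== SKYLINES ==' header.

== SKYLINES ==
[[32,15],[33,0]]
[[32,15],[37,0]]
[[16,11],[32,15],[37,0]]
[[16,11],[32,15],[37,11],[41,0]]
[[16,12],[19,11],[32,15],[37,11],[41,0]]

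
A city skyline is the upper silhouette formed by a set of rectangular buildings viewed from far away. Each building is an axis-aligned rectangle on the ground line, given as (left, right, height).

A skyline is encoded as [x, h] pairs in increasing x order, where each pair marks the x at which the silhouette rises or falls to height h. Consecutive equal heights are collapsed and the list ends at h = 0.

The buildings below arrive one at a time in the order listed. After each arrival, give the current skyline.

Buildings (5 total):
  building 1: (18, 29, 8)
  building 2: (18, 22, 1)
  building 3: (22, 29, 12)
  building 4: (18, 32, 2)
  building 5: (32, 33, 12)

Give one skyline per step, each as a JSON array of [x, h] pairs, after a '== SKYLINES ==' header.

== SKYLINES ==
[[18,8],[29,0]]
[[18,8],[29,0]]
[[18,8],[22,12],[29,0]]
[[18,8],[22,12],[29,2],[32,0]]
[[18,8],[22,12],[29,2],[32,12],[33,0]]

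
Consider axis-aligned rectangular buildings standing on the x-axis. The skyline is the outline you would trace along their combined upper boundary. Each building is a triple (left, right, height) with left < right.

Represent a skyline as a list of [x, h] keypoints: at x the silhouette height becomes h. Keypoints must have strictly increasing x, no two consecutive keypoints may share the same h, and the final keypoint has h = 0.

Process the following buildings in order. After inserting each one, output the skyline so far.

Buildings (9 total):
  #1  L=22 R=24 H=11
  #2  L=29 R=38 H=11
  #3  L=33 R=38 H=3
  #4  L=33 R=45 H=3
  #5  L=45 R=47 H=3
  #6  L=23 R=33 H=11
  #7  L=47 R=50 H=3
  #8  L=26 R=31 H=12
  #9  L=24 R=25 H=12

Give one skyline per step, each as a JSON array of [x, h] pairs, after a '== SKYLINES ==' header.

== SKYLINES ==
[[22,11],[24,0]]
[[22,11],[24,0],[29,11],[38,0]]
[[22,11],[24,0],[29,11],[38,0]]
[[22,11],[24,0],[29,11],[38,3],[45,0]]
[[22,11],[24,0],[29,11],[38,3],[47,0]]
[[22,11],[38,3],[47,0]]
[[22,11],[38,3],[50,0]]
[[22,11],[26,12],[31,11],[38,3],[50,0]]
[[22,11],[24,12],[25,11],[26,12],[31,11],[38,3],[50,0]]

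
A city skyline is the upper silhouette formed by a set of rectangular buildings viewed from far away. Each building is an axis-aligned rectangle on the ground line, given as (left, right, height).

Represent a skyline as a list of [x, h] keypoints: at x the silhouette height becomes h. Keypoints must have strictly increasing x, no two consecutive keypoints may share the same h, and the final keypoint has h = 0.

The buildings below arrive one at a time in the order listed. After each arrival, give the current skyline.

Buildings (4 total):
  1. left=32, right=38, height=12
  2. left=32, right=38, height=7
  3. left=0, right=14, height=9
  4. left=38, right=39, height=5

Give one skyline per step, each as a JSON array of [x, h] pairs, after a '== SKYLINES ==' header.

== SKYLINES ==
[[32,12],[38,0]]
[[32,12],[38,0]]
[[0,9],[14,0],[32,12],[38,0]]
[[0,9],[14,0],[32,12],[38,5],[39,0]]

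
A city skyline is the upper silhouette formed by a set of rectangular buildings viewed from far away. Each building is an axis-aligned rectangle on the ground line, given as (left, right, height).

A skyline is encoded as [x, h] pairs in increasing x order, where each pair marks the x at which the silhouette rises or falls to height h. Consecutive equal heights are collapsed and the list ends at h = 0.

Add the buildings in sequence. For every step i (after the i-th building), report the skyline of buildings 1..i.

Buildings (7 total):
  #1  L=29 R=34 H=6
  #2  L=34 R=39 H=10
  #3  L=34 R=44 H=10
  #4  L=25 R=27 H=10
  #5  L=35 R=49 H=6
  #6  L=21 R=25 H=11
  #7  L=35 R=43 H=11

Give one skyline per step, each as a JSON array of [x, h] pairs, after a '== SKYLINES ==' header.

== SKYLINES ==
[[29,6],[34,0]]
[[29,6],[34,10],[39,0]]
[[29,6],[34,10],[44,0]]
[[25,10],[27,0],[29,6],[34,10],[44,0]]
[[25,10],[27,0],[29,6],[34,10],[44,6],[49,0]]
[[21,11],[25,10],[27,0],[29,6],[34,10],[44,6],[49,0]]
[[21,11],[25,10],[27,0],[29,6],[34,10],[35,11],[43,10],[44,6],[49,0]]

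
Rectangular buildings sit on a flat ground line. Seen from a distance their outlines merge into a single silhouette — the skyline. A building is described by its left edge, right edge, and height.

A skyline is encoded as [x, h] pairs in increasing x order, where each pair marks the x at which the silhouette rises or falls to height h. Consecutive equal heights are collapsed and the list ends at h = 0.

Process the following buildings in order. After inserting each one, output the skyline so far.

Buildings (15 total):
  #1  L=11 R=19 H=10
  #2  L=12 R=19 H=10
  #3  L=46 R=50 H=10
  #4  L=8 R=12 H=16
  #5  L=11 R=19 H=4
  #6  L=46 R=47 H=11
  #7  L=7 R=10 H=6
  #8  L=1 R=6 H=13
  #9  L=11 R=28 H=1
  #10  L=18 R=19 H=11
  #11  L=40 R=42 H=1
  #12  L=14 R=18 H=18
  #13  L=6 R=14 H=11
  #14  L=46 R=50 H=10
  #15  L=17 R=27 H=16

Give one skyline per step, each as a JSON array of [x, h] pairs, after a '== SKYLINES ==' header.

== SKYLINES ==
[[11,10],[19,0]]
[[11,10],[19,0]]
[[11,10],[19,0],[46,10],[50,0]]
[[8,16],[12,10],[19,0],[46,10],[50,0]]
[[8,16],[12,10],[19,0],[46,10],[50,0]]
[[8,16],[12,10],[19,0],[46,11],[47,10],[50,0]]
[[7,6],[8,16],[12,10],[19,0],[46,11],[47,10],[50,0]]
[[1,13],[6,0],[7,6],[8,16],[12,10],[19,0],[46,11],[47,10],[50,0]]
[[1,13],[6,0],[7,6],[8,16],[12,10],[19,1],[28,0],[46,11],[47,10],[50,0]]
[[1,13],[6,0],[7,6],[8,16],[12,10],[18,11],[19,1],[28,0],[46,11],[47,10],[50,0]]
[[1,13],[6,0],[7,6],[8,16],[12,10],[18,11],[19,1],[28,0],[40,1],[42,0],[46,11],[47,10],[50,0]]
[[1,13],[6,0],[7,6],[8,16],[12,10],[14,18],[18,11],[19,1],[28,0],[40,1],[42,0],[46,11],[47,10],[50,0]]
[[1,13],[6,11],[8,16],[12,11],[14,18],[18,11],[19,1],[28,0],[40,1],[42,0],[46,11],[47,10],[50,0]]
[[1,13],[6,11],[8,16],[12,11],[14,18],[18,11],[19,1],[28,0],[40,1],[42,0],[46,11],[47,10],[50,0]]
[[1,13],[6,11],[8,16],[12,11],[14,18],[18,16],[27,1],[28,0],[40,1],[42,0],[46,11],[47,10],[50,0]]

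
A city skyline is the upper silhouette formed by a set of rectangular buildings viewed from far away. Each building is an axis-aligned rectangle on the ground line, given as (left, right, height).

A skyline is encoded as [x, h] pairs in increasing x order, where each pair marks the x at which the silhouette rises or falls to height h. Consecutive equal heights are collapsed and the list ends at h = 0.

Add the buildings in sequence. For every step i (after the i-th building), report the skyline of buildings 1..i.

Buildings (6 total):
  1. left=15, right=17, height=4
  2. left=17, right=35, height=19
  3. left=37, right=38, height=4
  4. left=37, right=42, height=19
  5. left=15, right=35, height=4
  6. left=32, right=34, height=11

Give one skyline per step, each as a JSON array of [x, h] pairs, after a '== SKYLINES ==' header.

== SKYLINES ==
[[15,4],[17,0]]
[[15,4],[17,19],[35,0]]
[[15,4],[17,19],[35,0],[37,4],[38,0]]
[[15,4],[17,19],[35,0],[37,19],[42,0]]
[[15,4],[17,19],[35,0],[37,19],[42,0]]
[[15,4],[17,19],[35,0],[37,19],[42,0]]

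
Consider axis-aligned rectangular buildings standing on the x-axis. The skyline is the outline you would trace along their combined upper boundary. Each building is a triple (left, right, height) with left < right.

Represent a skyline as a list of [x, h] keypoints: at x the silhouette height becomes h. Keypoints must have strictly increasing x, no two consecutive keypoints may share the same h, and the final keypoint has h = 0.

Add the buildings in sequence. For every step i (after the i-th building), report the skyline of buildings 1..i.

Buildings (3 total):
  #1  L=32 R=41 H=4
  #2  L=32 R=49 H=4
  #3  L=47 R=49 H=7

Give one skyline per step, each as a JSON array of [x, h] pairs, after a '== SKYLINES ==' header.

== SKYLINES ==
[[32,4],[41,0]]
[[32,4],[49,0]]
[[32,4],[47,7],[49,0]]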